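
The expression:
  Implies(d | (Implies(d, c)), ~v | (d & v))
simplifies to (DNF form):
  d | ~v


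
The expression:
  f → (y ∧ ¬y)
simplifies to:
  ¬f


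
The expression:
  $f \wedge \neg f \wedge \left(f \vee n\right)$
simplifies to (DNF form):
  $\text{False}$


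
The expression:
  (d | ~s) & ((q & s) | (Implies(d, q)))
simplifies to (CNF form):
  (d | ~d) & (d | ~s) & (q | ~d) & (q | ~s)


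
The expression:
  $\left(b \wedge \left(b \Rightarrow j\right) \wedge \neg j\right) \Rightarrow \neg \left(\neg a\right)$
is always true.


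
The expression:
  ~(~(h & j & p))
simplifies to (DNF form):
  h & j & p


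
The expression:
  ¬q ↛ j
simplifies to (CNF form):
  j ∨ ¬q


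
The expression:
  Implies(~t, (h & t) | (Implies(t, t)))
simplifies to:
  True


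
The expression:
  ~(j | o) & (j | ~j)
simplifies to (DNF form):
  ~j & ~o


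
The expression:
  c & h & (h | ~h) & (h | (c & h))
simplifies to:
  c & h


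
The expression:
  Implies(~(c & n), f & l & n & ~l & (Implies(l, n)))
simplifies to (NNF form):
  c & n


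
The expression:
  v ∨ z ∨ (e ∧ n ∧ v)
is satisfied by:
  {z: True, v: True}
  {z: True, v: False}
  {v: True, z: False}


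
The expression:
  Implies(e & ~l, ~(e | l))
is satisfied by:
  {l: True, e: False}
  {e: False, l: False}
  {e: True, l: True}


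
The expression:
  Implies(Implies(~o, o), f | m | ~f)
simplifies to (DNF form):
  True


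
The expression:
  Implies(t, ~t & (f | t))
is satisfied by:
  {t: False}


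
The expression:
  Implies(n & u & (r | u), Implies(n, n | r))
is always true.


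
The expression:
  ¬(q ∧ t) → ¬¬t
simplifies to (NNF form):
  t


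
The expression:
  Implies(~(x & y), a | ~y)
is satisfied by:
  {a: True, x: True, y: False}
  {a: True, y: False, x: False}
  {x: True, y: False, a: False}
  {x: False, y: False, a: False}
  {a: True, x: True, y: True}
  {a: True, y: True, x: False}
  {x: True, y: True, a: False}


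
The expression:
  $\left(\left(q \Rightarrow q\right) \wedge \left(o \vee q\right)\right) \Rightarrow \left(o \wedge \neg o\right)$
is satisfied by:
  {q: False, o: False}


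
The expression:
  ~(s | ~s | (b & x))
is never true.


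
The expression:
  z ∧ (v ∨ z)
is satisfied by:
  {z: True}


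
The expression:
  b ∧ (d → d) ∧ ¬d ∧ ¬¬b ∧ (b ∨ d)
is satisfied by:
  {b: True, d: False}


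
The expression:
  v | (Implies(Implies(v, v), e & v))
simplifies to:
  v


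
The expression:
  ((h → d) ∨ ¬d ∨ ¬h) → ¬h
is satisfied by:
  {h: False}


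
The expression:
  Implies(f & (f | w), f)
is always true.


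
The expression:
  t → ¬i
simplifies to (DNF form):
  ¬i ∨ ¬t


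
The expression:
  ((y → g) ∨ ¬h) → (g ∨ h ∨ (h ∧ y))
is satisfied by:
  {g: True, h: True}
  {g: True, h: False}
  {h: True, g: False}


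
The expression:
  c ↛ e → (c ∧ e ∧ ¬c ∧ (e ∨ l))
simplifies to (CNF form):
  e ∨ ¬c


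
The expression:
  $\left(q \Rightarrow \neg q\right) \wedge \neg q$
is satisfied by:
  {q: False}


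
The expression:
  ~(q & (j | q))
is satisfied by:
  {q: False}


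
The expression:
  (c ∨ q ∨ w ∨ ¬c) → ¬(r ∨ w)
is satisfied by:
  {r: False, w: False}


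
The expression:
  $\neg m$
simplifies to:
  $\neg m$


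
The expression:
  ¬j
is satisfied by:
  {j: False}


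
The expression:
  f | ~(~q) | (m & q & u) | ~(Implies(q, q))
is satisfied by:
  {q: True, f: True}
  {q: True, f: False}
  {f: True, q: False}


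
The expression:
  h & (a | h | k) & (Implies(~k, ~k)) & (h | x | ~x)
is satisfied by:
  {h: True}


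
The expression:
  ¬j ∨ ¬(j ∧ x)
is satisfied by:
  {x: False, j: False}
  {j: True, x: False}
  {x: True, j: False}


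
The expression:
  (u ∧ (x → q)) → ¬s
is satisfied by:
  {x: True, q: False, s: False, u: False}
  {x: False, q: False, s: False, u: False}
  {x: True, q: True, s: False, u: False}
  {q: True, x: False, s: False, u: False}
  {x: True, u: True, q: False, s: False}
  {u: True, x: False, q: False, s: False}
  {x: True, u: True, q: True, s: False}
  {u: True, q: True, x: False, s: False}
  {s: True, x: True, u: False, q: False}
  {s: True, u: False, q: False, x: False}
  {x: True, s: True, q: True, u: False}
  {s: True, q: True, u: False, x: False}
  {x: True, s: True, u: True, q: False}


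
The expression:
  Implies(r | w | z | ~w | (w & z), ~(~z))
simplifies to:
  z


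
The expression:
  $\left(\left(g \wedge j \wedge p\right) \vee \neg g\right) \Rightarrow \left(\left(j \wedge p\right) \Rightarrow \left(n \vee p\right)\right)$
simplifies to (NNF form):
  $\text{True}$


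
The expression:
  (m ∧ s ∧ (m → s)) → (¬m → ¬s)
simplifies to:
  True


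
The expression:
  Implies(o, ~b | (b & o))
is always true.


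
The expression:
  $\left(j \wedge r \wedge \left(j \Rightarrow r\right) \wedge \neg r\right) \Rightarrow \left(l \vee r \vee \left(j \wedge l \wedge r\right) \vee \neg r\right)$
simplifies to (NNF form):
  $\text{True}$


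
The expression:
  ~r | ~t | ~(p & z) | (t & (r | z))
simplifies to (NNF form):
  True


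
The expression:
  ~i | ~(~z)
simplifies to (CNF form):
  z | ~i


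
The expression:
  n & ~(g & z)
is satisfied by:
  {n: True, g: False, z: False}
  {z: True, n: True, g: False}
  {g: True, n: True, z: False}


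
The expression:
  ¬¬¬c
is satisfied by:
  {c: False}


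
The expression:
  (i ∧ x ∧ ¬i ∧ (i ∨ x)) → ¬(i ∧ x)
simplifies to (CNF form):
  True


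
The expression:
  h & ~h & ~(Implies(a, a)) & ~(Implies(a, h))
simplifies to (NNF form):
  False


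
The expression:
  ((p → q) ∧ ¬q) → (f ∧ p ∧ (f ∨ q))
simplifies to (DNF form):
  p ∨ q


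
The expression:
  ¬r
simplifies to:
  ¬r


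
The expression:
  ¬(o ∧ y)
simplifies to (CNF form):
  ¬o ∨ ¬y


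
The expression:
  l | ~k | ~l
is always true.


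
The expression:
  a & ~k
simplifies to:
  a & ~k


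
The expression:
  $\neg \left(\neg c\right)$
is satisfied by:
  {c: True}


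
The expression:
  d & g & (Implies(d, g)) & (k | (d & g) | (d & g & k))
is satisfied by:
  {d: True, g: True}


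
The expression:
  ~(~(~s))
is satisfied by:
  {s: False}


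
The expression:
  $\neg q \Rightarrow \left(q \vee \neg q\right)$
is always true.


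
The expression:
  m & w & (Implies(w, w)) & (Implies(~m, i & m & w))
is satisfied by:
  {m: True, w: True}


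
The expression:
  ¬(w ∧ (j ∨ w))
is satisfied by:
  {w: False}


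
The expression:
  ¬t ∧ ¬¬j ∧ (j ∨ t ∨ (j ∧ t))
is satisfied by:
  {j: True, t: False}


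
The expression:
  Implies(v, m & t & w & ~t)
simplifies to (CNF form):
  ~v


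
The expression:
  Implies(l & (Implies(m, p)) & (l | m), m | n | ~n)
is always true.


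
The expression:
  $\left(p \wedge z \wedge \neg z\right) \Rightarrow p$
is always true.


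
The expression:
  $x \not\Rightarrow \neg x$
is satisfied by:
  {x: True}


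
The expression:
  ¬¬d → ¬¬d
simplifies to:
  True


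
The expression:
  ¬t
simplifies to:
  ¬t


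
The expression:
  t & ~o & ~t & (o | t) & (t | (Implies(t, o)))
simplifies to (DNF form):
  False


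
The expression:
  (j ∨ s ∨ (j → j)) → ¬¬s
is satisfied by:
  {s: True}


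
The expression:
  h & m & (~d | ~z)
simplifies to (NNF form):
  h & m & (~d | ~z)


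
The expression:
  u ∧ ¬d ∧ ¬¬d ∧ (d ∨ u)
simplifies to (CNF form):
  False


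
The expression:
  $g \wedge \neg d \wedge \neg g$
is never true.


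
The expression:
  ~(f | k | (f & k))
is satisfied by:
  {f: False, k: False}


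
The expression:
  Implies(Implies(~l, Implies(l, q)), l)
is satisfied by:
  {l: True}


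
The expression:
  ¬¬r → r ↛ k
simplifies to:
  ¬k ∨ ¬r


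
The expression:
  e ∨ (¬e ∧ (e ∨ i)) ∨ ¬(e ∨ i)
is always true.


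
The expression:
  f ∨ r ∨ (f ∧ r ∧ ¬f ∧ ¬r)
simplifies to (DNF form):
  f ∨ r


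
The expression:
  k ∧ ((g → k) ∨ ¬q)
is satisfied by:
  {k: True}


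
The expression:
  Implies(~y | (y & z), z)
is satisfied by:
  {y: True, z: True}
  {y: True, z: False}
  {z: True, y: False}


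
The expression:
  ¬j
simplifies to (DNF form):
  ¬j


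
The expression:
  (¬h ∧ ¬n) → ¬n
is always true.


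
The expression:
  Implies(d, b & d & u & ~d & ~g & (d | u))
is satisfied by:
  {d: False}


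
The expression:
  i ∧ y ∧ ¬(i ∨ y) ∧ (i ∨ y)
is never true.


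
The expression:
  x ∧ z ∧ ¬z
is never true.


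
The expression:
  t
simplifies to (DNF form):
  t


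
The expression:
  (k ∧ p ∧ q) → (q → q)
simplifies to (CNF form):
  True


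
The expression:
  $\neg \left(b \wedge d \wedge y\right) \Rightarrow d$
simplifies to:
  $d$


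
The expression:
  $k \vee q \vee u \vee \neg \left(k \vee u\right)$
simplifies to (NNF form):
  $\text{True}$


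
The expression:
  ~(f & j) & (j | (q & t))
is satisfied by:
  {q: True, j: True, t: True, f: False}
  {q: True, j: True, f: False, t: False}
  {j: True, t: True, f: False, q: False}
  {j: True, f: False, t: False, q: False}
  {q: True, t: True, f: False, j: False}
  {q: True, t: True, f: True, j: False}


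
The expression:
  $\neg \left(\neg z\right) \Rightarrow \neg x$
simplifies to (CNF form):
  $\neg x \vee \neg z$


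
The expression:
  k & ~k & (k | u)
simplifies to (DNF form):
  False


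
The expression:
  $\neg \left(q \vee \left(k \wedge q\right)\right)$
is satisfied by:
  {q: False}


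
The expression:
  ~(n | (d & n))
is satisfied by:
  {n: False}


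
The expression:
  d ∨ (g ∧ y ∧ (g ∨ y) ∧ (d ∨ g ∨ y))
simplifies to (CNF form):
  (d ∨ g) ∧ (d ∨ y)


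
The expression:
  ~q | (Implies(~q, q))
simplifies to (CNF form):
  True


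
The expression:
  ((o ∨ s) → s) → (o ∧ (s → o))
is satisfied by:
  {o: True}


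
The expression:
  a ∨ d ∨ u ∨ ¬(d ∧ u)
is always true.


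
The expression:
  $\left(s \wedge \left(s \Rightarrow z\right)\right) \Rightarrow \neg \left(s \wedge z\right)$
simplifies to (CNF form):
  $\neg s \vee \neg z$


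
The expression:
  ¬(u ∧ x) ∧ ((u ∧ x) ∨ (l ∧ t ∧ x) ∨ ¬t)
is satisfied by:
  {l: True, u: False, x: False, t: False}
  {l: False, u: False, x: False, t: False}
  {l: True, x: True, u: False, t: False}
  {x: True, l: False, u: False, t: False}
  {l: True, u: True, x: False, t: False}
  {u: True, l: False, x: False, t: False}
  {t: True, l: True, x: True, u: False}


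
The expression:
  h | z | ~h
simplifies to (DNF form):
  True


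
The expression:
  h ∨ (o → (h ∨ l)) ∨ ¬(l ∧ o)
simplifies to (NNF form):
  True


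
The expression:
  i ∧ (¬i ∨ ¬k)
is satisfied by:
  {i: True, k: False}


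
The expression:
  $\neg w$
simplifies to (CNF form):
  $\neg w$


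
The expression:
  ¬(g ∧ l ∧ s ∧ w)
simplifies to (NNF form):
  ¬g ∨ ¬l ∨ ¬s ∨ ¬w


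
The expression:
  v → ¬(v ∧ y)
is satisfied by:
  {v: False, y: False}
  {y: True, v: False}
  {v: True, y: False}


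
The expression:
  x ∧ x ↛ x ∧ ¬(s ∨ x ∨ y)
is never true.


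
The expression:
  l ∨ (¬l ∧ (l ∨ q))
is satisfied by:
  {q: True, l: True}
  {q: True, l: False}
  {l: True, q: False}


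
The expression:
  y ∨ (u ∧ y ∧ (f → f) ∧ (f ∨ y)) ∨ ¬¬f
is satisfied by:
  {y: True, f: True}
  {y: True, f: False}
  {f: True, y: False}


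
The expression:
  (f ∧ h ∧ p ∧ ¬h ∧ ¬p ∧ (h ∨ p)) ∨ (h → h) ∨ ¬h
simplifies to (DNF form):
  True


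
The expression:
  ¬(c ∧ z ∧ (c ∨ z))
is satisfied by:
  {c: False, z: False}
  {z: True, c: False}
  {c: True, z: False}


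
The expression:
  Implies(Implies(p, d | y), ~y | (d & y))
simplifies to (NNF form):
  d | ~y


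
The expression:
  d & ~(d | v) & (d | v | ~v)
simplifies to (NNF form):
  False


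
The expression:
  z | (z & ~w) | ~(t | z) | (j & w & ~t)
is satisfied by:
  {z: True, t: False}
  {t: False, z: False}
  {t: True, z: True}


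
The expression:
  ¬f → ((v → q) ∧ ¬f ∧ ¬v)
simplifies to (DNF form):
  f ∨ ¬v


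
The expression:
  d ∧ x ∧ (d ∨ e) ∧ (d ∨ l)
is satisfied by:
  {d: True, x: True}


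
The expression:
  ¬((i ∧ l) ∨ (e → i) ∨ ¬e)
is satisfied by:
  {e: True, i: False}


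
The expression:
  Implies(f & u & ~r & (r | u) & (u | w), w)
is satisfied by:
  {r: True, w: True, u: False, f: False}
  {r: True, u: False, w: False, f: False}
  {w: True, r: False, u: False, f: False}
  {r: False, u: False, w: False, f: False}
  {f: True, r: True, w: True, u: False}
  {f: True, r: True, u: False, w: False}
  {f: True, w: True, r: False, u: False}
  {f: True, r: False, u: False, w: False}
  {r: True, u: True, w: True, f: False}
  {r: True, u: True, f: False, w: False}
  {u: True, w: True, f: False, r: False}
  {u: True, f: False, w: False, r: False}
  {r: True, u: True, f: True, w: True}
  {r: True, u: True, f: True, w: False}
  {u: True, f: True, w: True, r: False}


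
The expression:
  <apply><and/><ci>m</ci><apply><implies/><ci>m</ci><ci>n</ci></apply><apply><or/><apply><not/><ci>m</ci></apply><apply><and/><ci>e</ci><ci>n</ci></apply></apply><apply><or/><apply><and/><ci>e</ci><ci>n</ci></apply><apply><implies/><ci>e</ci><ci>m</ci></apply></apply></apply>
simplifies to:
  <apply><and/><ci>e</ci><ci>m</ci><ci>n</ci></apply>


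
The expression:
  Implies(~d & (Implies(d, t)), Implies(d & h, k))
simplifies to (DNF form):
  True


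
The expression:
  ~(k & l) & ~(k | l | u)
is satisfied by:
  {u: False, l: False, k: False}


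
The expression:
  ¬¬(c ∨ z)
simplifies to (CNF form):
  c ∨ z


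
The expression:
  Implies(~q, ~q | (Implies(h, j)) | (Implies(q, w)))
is always true.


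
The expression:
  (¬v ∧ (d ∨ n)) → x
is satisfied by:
  {x: True, v: True, n: False, d: False}
  {x: True, d: True, v: True, n: False}
  {x: True, v: True, n: True, d: False}
  {x: True, d: True, v: True, n: True}
  {x: True, n: False, v: False, d: False}
  {x: True, d: True, n: False, v: False}
  {x: True, n: True, v: False, d: False}
  {x: True, d: True, n: True, v: False}
  {v: True, d: False, n: False, x: False}
  {d: True, v: True, n: False, x: False}
  {v: True, n: True, d: False, x: False}
  {d: True, v: True, n: True, x: False}
  {d: False, n: False, v: False, x: False}


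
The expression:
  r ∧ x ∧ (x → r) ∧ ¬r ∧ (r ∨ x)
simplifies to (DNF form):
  False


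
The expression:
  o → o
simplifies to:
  True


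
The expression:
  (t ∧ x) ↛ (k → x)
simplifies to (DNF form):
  False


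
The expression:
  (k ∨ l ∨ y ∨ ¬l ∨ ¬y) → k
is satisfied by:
  {k: True}


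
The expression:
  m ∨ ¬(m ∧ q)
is always true.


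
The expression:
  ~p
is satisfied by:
  {p: False}


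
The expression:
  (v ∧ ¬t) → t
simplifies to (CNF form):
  t ∨ ¬v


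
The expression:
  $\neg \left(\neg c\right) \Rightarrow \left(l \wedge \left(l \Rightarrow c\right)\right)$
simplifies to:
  $l \vee \neg c$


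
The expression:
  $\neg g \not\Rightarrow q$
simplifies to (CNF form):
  $\neg g \wedge \neg q$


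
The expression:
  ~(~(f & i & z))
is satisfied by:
  {z: True, i: True, f: True}


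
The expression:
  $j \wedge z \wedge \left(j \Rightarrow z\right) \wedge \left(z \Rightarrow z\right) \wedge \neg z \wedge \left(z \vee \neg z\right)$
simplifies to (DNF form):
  $\text{False}$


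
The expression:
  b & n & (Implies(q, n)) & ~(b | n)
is never true.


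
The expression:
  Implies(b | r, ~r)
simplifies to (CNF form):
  ~r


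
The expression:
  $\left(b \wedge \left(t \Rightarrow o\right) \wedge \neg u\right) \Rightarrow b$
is always true.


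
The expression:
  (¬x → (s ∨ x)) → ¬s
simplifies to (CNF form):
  ¬s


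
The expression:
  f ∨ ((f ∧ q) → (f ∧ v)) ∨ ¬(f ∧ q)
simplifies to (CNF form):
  True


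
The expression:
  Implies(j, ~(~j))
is always true.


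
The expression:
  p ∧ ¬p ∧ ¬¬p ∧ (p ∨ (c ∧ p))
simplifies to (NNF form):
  False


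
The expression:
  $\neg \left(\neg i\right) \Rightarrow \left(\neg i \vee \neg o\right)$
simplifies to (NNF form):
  $\neg i \vee \neg o$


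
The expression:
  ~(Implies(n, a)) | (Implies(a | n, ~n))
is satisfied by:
  {n: False, a: False}
  {a: True, n: False}
  {n: True, a: False}


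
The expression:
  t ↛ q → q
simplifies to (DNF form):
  q ∨ ¬t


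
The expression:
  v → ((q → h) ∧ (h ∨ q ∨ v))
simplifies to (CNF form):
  h ∨ ¬q ∨ ¬v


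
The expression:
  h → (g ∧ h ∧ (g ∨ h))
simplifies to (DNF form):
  g ∨ ¬h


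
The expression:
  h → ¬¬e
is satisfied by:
  {e: True, h: False}
  {h: False, e: False}
  {h: True, e: True}


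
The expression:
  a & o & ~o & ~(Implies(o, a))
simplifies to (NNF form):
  False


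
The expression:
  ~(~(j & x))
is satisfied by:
  {j: True, x: True}


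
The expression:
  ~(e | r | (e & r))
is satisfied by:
  {e: False, r: False}


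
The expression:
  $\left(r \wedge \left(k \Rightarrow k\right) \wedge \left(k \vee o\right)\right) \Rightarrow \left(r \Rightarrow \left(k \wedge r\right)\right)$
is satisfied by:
  {k: True, o: False, r: False}
  {o: False, r: False, k: False}
  {r: True, k: True, o: False}
  {r: True, o: False, k: False}
  {k: True, o: True, r: False}
  {o: True, k: False, r: False}
  {r: True, o: True, k: True}


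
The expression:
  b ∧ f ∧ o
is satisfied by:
  {f: True, b: True, o: True}


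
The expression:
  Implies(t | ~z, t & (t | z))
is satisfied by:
  {t: True, z: True}
  {t: True, z: False}
  {z: True, t: False}


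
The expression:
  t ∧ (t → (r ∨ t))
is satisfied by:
  {t: True}


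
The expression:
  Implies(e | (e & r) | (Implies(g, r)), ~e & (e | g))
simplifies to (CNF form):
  g & ~e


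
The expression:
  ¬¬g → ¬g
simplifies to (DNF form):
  ¬g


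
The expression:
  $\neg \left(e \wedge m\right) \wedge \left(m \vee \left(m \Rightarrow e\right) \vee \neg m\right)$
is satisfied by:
  {m: False, e: False}
  {e: True, m: False}
  {m: True, e: False}


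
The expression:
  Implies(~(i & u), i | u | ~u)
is always true.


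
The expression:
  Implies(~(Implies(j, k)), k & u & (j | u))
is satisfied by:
  {k: True, j: False}
  {j: False, k: False}
  {j: True, k: True}


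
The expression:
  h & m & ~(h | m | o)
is never true.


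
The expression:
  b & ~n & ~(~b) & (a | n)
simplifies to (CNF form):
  a & b & ~n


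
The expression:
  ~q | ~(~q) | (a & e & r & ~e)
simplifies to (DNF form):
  True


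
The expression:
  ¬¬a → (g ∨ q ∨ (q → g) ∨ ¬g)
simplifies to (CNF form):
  True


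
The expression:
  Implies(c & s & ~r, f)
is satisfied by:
  {r: True, f: True, s: False, c: False}
  {r: True, s: False, c: False, f: False}
  {f: True, s: False, c: False, r: False}
  {f: False, s: False, c: False, r: False}
  {r: True, c: True, f: True, s: False}
  {r: True, c: True, f: False, s: False}
  {c: True, f: True, r: False, s: False}
  {c: True, r: False, s: False, f: False}
  {f: True, r: True, s: True, c: False}
  {r: True, s: True, f: False, c: False}
  {f: True, s: True, r: False, c: False}
  {s: True, r: False, c: False, f: False}
  {r: True, c: True, s: True, f: True}
  {r: True, c: True, s: True, f: False}
  {c: True, s: True, f: True, r: False}


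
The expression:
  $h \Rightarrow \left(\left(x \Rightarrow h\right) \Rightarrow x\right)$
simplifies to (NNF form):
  $x \vee \neg h$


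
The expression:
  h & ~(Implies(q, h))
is never true.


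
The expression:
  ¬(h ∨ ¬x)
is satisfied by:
  {x: True, h: False}


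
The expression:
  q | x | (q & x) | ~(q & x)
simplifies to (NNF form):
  True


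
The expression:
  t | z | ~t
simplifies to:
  True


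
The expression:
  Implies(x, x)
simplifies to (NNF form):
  True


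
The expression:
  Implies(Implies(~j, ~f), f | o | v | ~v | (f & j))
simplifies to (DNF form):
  True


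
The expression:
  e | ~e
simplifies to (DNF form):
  True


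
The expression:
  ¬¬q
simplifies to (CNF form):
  q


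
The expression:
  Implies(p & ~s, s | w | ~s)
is always true.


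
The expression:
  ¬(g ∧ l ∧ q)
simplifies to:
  ¬g ∨ ¬l ∨ ¬q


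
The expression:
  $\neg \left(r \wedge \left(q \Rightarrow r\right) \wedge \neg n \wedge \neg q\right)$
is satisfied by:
  {n: True, q: True, r: False}
  {n: True, q: False, r: False}
  {q: True, n: False, r: False}
  {n: False, q: False, r: False}
  {r: True, n: True, q: True}
  {r: True, n: True, q: False}
  {r: True, q: True, n: False}


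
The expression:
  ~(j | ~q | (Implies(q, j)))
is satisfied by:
  {q: True, j: False}


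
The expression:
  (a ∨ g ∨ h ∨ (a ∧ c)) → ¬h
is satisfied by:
  {h: False}


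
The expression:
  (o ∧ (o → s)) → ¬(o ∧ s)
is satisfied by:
  {s: False, o: False}
  {o: True, s: False}
  {s: True, o: False}


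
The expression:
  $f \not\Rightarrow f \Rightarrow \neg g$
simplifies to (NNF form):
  $\text{True}$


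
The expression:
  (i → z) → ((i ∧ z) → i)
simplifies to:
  True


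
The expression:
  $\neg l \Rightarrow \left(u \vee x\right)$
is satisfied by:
  {x: True, l: True, u: True}
  {x: True, l: True, u: False}
  {x: True, u: True, l: False}
  {x: True, u: False, l: False}
  {l: True, u: True, x: False}
  {l: True, u: False, x: False}
  {u: True, l: False, x: False}


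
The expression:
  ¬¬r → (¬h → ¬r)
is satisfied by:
  {h: True, r: False}
  {r: False, h: False}
  {r: True, h: True}


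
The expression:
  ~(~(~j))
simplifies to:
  ~j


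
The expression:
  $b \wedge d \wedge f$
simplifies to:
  $b \wedge d \wedge f$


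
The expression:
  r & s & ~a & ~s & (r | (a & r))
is never true.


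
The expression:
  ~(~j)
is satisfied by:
  {j: True}


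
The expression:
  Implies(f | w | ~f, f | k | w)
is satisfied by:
  {k: True, w: True, f: True}
  {k: True, w: True, f: False}
  {k: True, f: True, w: False}
  {k: True, f: False, w: False}
  {w: True, f: True, k: False}
  {w: True, f: False, k: False}
  {f: True, w: False, k: False}


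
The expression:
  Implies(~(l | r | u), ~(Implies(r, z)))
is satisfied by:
  {r: True, l: True, u: True}
  {r: True, l: True, u: False}
  {r: True, u: True, l: False}
  {r: True, u: False, l: False}
  {l: True, u: True, r: False}
  {l: True, u: False, r: False}
  {u: True, l: False, r: False}


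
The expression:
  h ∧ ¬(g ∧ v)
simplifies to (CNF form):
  h ∧ (¬g ∨ ¬v)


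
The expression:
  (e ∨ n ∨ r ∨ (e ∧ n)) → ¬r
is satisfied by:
  {r: False}


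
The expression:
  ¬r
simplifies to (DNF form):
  ¬r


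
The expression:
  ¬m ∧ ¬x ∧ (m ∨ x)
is never true.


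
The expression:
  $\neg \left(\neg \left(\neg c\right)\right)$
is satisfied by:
  {c: False}


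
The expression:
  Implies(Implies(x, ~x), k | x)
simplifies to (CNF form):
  k | x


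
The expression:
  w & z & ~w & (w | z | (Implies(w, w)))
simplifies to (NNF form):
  False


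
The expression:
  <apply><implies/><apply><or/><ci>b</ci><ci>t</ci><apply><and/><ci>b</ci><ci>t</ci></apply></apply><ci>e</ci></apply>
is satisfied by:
  {e: True, t: False, b: False}
  {b: True, e: True, t: False}
  {e: True, t: True, b: False}
  {b: True, e: True, t: True}
  {b: False, t: False, e: False}


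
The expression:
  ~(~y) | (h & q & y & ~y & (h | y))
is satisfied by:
  {y: True}


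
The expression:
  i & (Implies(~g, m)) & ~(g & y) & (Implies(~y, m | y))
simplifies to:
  i & m & (~g | ~y)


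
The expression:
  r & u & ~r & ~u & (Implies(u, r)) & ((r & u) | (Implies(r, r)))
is never true.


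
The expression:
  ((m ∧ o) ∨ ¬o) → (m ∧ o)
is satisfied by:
  {o: True}


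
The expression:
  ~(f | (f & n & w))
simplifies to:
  ~f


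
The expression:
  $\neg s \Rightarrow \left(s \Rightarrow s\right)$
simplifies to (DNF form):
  $\text{True}$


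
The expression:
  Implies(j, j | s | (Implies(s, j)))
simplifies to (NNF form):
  True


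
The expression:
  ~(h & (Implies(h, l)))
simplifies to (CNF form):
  ~h | ~l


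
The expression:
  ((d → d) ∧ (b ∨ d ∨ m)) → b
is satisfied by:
  {b: True, d: False, m: False}
  {b: True, m: True, d: False}
  {b: True, d: True, m: False}
  {b: True, m: True, d: True}
  {m: False, d: False, b: False}


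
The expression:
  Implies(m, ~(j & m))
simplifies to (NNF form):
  ~j | ~m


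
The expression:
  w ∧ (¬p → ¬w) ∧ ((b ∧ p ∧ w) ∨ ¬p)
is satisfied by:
  {p: True, w: True, b: True}


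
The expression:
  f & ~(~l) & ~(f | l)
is never true.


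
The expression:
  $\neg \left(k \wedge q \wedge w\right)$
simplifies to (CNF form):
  $\neg k \vee \neg q \vee \neg w$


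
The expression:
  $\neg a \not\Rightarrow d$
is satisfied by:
  {d: False, a: False}


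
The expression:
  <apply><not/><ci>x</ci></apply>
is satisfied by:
  {x: False}


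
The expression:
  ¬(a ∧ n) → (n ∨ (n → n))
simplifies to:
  True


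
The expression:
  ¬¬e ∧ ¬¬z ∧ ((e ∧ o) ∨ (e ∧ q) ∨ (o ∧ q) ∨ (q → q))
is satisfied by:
  {z: True, e: True}


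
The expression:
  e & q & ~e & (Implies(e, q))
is never true.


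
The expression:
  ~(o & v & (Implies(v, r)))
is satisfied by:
  {v: False, o: False, r: False}
  {r: True, v: False, o: False}
  {o: True, v: False, r: False}
  {r: True, o: True, v: False}
  {v: True, r: False, o: False}
  {r: True, v: True, o: False}
  {o: True, v: True, r: False}


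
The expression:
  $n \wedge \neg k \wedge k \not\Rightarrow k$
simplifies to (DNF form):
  $\text{False}$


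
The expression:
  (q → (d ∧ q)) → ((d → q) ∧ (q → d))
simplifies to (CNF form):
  q ∨ ¬d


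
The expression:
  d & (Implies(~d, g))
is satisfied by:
  {d: True}


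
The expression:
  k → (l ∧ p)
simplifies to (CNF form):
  (l ∨ ¬k) ∧ (p ∨ ¬k)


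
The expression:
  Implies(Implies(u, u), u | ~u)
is always true.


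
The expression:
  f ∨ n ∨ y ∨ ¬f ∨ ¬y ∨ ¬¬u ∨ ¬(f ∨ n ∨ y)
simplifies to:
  True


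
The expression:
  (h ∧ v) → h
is always true.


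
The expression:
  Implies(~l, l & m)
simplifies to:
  l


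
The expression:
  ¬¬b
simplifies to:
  b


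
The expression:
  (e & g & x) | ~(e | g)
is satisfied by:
  {x: True, g: False, e: False}
  {x: False, g: False, e: False}
  {e: True, g: True, x: True}


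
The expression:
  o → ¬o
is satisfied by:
  {o: False}


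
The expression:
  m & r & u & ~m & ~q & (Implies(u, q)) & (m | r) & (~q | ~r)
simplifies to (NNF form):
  False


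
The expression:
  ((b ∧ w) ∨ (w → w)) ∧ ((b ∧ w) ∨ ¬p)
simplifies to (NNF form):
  (b ∧ w) ∨ ¬p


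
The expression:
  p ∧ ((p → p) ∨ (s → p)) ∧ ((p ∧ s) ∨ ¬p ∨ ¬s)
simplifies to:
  p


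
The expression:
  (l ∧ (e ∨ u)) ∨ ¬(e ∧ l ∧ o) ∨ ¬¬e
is always true.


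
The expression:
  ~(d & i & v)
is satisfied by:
  {v: False, d: False, i: False}
  {i: True, v: False, d: False}
  {d: True, v: False, i: False}
  {i: True, d: True, v: False}
  {v: True, i: False, d: False}
  {i: True, v: True, d: False}
  {d: True, v: True, i: False}


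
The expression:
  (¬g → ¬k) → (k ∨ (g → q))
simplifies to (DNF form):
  k ∨ q ∨ ¬g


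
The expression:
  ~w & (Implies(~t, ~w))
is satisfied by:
  {w: False}


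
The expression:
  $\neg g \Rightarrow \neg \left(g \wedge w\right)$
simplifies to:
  $\text{True}$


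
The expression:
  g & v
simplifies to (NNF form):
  g & v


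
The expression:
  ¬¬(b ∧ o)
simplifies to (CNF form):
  b ∧ o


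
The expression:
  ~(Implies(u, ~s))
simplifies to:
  s & u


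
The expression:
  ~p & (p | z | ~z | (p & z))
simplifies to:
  ~p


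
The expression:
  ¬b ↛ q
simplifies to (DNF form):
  q ∨ ¬b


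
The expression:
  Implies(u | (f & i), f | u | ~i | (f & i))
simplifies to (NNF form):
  True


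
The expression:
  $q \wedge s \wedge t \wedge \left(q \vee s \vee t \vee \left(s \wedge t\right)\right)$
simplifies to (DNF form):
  $q \wedge s \wedge t$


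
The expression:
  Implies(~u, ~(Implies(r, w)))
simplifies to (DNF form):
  u | (r & ~w)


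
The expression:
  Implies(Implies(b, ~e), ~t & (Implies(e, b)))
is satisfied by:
  {b: True, t: False, e: False}
  {t: False, e: False, b: False}
  {e: True, b: True, t: False}
  {e: True, b: True, t: True}


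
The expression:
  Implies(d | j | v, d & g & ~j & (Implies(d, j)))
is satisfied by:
  {d: False, v: False, j: False}


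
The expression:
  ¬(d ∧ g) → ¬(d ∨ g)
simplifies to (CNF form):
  (d ∨ ¬d) ∧ (d ∨ ¬g) ∧ (g ∨ ¬d) ∧ (g ∨ ¬g)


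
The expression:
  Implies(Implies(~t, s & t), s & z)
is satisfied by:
  {s: True, z: True, t: False}
  {s: True, z: False, t: False}
  {z: True, s: False, t: False}
  {s: False, z: False, t: False}
  {t: True, s: True, z: True}


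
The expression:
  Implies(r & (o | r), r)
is always true.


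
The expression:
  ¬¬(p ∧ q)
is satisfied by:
  {p: True, q: True}


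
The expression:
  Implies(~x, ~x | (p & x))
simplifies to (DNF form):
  True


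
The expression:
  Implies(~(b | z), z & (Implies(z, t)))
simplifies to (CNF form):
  b | z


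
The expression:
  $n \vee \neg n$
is always true.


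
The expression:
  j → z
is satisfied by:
  {z: True, j: False}
  {j: False, z: False}
  {j: True, z: True}


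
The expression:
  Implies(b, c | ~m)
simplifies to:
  c | ~b | ~m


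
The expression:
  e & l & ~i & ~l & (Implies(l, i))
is never true.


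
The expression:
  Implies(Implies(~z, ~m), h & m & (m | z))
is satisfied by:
  {m: True, h: True, z: False}
  {m: True, h: False, z: False}
  {m: True, z: True, h: True}


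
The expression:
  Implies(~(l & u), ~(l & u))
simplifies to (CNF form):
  True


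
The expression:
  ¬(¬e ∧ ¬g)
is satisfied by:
  {e: True, g: True}
  {e: True, g: False}
  {g: True, e: False}


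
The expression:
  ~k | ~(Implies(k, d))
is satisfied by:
  {k: False, d: False}
  {d: True, k: False}
  {k: True, d: False}


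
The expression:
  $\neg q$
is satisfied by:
  {q: False}


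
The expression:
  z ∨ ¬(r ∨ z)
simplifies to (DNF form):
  z ∨ ¬r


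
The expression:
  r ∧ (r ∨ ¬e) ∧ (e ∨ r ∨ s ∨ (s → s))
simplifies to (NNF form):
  r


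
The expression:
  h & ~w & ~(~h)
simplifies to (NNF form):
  h & ~w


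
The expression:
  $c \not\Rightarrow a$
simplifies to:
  $c \wedge \neg a$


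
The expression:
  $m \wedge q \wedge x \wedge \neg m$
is never true.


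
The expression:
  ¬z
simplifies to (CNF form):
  ¬z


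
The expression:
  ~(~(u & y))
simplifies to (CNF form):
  u & y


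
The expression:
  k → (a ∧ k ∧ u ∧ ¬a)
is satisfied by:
  {k: False}


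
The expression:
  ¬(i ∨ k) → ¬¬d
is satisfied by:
  {i: True, d: True, k: True}
  {i: True, d: True, k: False}
  {i: True, k: True, d: False}
  {i: True, k: False, d: False}
  {d: True, k: True, i: False}
  {d: True, k: False, i: False}
  {k: True, d: False, i: False}


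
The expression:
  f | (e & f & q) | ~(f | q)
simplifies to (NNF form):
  f | ~q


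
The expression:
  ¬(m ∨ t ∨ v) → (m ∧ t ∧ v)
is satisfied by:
  {t: True, m: True, v: True}
  {t: True, m: True, v: False}
  {t: True, v: True, m: False}
  {t: True, v: False, m: False}
  {m: True, v: True, t: False}
  {m: True, v: False, t: False}
  {v: True, m: False, t: False}


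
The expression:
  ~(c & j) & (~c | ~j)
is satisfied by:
  {c: False, j: False}
  {j: True, c: False}
  {c: True, j: False}


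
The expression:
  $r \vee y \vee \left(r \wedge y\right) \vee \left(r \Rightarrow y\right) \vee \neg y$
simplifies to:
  $\text{True}$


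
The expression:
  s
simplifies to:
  s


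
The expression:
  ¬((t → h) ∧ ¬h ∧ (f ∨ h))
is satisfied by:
  {t: True, h: True, f: False}
  {t: True, h: False, f: False}
  {h: True, t: False, f: False}
  {t: False, h: False, f: False}
  {f: True, t: True, h: True}
  {f: True, t: True, h: False}
  {f: True, h: True, t: False}


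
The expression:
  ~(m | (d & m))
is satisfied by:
  {m: False}


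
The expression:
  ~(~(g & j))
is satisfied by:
  {j: True, g: True}


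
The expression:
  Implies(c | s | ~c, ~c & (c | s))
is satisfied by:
  {s: True, c: False}


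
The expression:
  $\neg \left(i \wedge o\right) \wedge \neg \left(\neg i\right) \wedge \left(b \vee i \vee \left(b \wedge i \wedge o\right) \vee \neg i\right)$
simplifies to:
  $i \wedge \neg o$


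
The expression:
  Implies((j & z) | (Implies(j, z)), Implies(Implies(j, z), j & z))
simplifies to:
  j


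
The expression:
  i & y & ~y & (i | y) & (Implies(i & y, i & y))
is never true.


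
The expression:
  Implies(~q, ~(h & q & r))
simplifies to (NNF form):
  True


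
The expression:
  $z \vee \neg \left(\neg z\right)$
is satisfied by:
  {z: True}


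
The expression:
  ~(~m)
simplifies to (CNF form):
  m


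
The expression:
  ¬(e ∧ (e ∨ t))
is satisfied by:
  {e: False}


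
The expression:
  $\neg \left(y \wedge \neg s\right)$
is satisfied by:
  {s: True, y: False}
  {y: False, s: False}
  {y: True, s: True}


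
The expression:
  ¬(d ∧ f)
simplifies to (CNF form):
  ¬d ∨ ¬f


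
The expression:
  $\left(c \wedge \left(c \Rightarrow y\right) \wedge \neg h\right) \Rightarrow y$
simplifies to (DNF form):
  $\text{True}$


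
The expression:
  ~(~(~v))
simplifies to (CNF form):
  ~v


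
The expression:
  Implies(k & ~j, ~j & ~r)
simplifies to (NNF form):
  j | ~k | ~r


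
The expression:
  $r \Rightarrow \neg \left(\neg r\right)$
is always true.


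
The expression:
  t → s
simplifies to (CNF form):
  s ∨ ¬t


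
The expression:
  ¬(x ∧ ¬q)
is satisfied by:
  {q: True, x: False}
  {x: False, q: False}
  {x: True, q: True}


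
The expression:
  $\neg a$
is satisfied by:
  {a: False}


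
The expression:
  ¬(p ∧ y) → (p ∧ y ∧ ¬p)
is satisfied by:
  {p: True, y: True}


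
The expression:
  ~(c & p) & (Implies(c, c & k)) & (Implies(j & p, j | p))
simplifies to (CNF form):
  (k | ~c) & (~c | ~p)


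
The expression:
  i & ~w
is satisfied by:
  {i: True, w: False}


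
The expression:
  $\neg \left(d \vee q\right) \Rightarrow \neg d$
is always true.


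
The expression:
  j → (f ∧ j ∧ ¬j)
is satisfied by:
  {j: False}


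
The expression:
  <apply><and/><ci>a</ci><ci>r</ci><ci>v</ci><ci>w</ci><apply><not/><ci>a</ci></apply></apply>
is never true.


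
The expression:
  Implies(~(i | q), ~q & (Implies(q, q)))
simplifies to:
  True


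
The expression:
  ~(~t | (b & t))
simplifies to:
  t & ~b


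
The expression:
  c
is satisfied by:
  {c: True}


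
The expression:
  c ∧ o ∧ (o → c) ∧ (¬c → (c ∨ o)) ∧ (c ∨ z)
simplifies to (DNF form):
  c ∧ o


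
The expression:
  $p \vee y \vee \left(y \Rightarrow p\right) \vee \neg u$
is always true.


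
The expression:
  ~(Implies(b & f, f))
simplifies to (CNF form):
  False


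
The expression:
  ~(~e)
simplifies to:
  e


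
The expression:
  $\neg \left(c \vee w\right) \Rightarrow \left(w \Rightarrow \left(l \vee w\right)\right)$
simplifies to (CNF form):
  $\text{True}$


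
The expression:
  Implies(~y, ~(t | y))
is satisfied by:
  {y: True, t: False}
  {t: False, y: False}
  {t: True, y: True}


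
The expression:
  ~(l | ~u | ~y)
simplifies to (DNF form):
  u & y & ~l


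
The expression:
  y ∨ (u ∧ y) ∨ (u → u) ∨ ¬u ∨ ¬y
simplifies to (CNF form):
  True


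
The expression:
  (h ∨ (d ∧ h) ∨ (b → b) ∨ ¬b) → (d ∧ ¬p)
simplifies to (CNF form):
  d ∧ ¬p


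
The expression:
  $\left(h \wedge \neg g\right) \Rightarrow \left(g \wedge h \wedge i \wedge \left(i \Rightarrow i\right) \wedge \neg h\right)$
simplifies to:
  $g \vee \neg h$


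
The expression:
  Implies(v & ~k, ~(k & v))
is always true.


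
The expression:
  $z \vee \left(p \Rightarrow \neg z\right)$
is always true.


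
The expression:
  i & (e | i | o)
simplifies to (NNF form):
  i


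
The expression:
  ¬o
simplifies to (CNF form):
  ¬o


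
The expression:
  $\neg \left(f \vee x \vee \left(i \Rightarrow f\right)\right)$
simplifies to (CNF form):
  $i \wedge \neg f \wedge \neg x$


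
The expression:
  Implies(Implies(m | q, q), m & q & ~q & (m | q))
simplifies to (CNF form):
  m & ~q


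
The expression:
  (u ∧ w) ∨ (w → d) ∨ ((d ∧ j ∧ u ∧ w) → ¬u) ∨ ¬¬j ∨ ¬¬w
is always true.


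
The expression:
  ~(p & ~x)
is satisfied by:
  {x: True, p: False}
  {p: False, x: False}
  {p: True, x: True}


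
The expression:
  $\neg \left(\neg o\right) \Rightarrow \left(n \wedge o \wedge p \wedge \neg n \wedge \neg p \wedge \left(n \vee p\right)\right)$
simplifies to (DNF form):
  $\neg o$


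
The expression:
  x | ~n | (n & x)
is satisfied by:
  {x: True, n: False}
  {n: False, x: False}
  {n: True, x: True}


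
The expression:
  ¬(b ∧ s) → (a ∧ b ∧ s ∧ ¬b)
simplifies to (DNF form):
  b ∧ s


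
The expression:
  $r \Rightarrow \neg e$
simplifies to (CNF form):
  $\neg e \vee \neg r$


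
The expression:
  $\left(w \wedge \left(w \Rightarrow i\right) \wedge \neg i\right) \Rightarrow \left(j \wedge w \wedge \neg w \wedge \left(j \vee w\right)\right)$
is always true.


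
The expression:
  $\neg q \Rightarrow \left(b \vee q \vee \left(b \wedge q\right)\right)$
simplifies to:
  $b \vee q$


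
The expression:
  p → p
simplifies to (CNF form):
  True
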